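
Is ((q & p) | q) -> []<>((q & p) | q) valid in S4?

Tableau for the negation ~(((q & p) | q) -> []<>((q & p) | q)):
1. ~(((q & p) | q) -> []<>((q & p) | q)), u
2. (q & p) | q, u
3. ~[]<>((q & p) | q), u
4. q, u
5. ~<>((q & p) | q), v
6. ~((q & p) | q), v
7. ~(q & p), v
8. ~q, v
9. ~p, v
Accessibility: uRu, uRv, vRv
The negation has an open branch (countermodel exists).

Invalid (countermodel exists)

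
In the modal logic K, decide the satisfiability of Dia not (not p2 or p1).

1. Dia not (not p2 or p1), 0
2. not (not p2 or p1), 1
3. p2, 1
4. not p1, 1
Accessibility: 0R1

Satisfiable (open branch found)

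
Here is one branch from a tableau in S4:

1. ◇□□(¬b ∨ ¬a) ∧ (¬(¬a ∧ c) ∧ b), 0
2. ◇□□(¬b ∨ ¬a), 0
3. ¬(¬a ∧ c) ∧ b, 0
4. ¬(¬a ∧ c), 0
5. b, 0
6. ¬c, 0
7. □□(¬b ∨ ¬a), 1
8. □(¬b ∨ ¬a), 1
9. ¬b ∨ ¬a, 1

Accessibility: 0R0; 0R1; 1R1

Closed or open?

No, open

No world carries both an atom and its negation.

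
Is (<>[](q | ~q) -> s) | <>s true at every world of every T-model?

Not valid

Tableau for the negation ~((<>[](q | ~q) -> s) | <>s):
1. ~((<>[](q | ~q) -> s) | <>s), w0
2. ~(<>[](q | ~q) -> s), w0
3. ~<>s, w0
4. <>[](q | ~q), w0
5. ~s, w0
6. [](q | ~q), w1
7. ~s, w1
8. q | ~q, w1
9. ~q, w1
Accessibility: w0Rw0, w0Rw1, w1Rw1
The negation has an open branch (countermodel exists).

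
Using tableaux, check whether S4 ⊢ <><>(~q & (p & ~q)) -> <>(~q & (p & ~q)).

Yes, valid

Tableau for the negation ~(<><>(~q & (p & ~q)) -> <>(~q & (p & ~q))):
1. ~(<><>(~q & (p & ~q)) -> <>(~q & (p & ~q))), u
2. <><>(~q & (p & ~q)), u   [~->-rule on 1]
3. ~<>(~q & (p & ~q)), u   [~->-rule on 1]
4. ~(~q & (p & ~q)), u   [~<>-rule on 3 via uRu]
5. ~(p & ~q), u   [~&-rule on 4 (branches; this branch)]
6. q, u   [~&-rule on 5 (branches; this branch)]
7. <>(~q & (p & ~q)), v   [<>-rule on 2: fresh world v, uRv]
8. ~(~q & (p & ~q)), v   [~<>-rule on 3 via uRv]
9. ~(p & ~q), v   [~&-rule on 8 (branches; this branch)]
10. q, v   [~&-rule on 9 (branches; this branch)]
11. ~q & (p & ~q), w   [<>-rule on 7: fresh world w, vRw]
12. ~q, w   [&-rule on 11]
13. p & ~q, w   [&-rule on 11]
14. p, w   [&-rule on 13]
15. ~(~q & (p & ~q)), w   [~<>-rule on 3 via uRw]
16. ~(p & ~q), w   [~&-rule on 15 (branches; this branch)]
17. q, w   [~&-rule on 16 (branches; this branch)]
Accessibility: uRu, uRv, uRw, vRv, vRw, wRw
Branch closes: q and ~q both at w.
Every branch of the negation's tableau closes; the branch above is one of them.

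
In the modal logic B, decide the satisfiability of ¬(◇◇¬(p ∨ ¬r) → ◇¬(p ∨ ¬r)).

Satisfiable (open branch found)

1. ¬(◇◇¬(p ∨ ¬r) → ◇¬(p ∨ ¬r)), w0
2. ◇◇¬(p ∨ ¬r), w0
3. ¬◇¬(p ∨ ¬r), w0
4. p ∨ ¬r, w0
5. ¬r, w0
6. ◇¬(p ∨ ¬r), w1
7. p ∨ ¬r, w1
8. ¬r, w1
9. ¬(p ∨ ¬r), w2
10. ¬p, w2
11. r, w2
Accessibility: w0Rw0, w0Rw1, w1Rw0, w1Rw1, w1Rw2, w2Rw1, w2Rw2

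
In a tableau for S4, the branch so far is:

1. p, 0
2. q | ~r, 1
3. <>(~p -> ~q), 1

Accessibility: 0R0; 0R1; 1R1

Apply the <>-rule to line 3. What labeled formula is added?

a fresh world 2 with 1R2, and ~p -> ~q at 2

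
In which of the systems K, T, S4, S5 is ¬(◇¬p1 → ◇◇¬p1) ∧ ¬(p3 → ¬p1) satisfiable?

K

T-tableau for the formula:
1. ¬(◇¬p1 → ◇◇¬p1) ∧ ¬(p3 → ¬p1), u
2. ¬(◇¬p1 → ◇◇¬p1), u
3. ¬(p3 → ¬p1), u
4. ◇¬p1, u
5. ¬◇◇¬p1, u
6. p3, u
7. p1, u
8. ¬◇¬p1, u
9. ¬p1, v
10. ¬◇¬p1, v
11. p1, v
Accessibility: uRu, uRv, vRv
Branch closes: p1 and ¬p1 both at v.
Every branch closes (one shown): unsatisfiable in T, hence also in S4, S5 (every S4/S5-frame is a T-frame).
K-tableau for the formula:
1. ¬(◇¬p1 → ◇◇¬p1) ∧ ¬(p3 → ¬p1), u
2. ¬(◇¬p1 → ◇◇¬p1), u
3. ¬(p3 → ¬p1), u
4. ◇¬p1, u
5. ¬◇◇¬p1, u
6. p3, u
7. p1, u
8. ¬p1, v
9. ¬◇¬p1, v
Accessibility: uRv
Complete open branch: satisfiable in K.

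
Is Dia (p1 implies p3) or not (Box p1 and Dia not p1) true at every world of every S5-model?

Tableau for the negation not (Dia (p1 implies p3) or not (Box p1 and Dia not p1)):
1. not (Dia (p1 implies p3) or not (Box p1 and Dia not p1)), w0
2. not Dia (p1 implies p3), w0
3. Box p1 and Dia not p1, w0
4. Box p1, w0
5. Dia not p1, w0
6. not (p1 implies p3), w0
7. p1, w0
8. not p3, w0
9. not p1, w1
10. not (p1 implies p3), w1
11. p1, w1
12. not p3, w1
Accessibility: w0Rw0, w0Rw1, w1Rw0, w1Rw1
Branch closes: p1 and not p1 both at w1.
Every branch of the negation's tableau closes; the branch above is one of them.

Valid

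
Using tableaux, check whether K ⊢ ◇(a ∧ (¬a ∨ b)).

Not valid

Tableau for the negation ¬◇(a ∧ (¬a ∨ b)):
1. ¬◇(a ∧ (¬a ∨ b)), 0
The negation has an open branch (countermodel exists).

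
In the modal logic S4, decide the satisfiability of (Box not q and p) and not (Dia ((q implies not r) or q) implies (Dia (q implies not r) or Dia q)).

1. (Box not q and p) and not (Dia ((q implies not r) or q) implies (Dia (q implies not r) or Dia q)), w0
2. Box not q and p, w0
3. not (Dia ((q implies not r) or q) implies (Dia (q implies not r) or Dia q)), w0
4. Box not q, w0
5. p, w0
6. Dia ((q implies not r) or q), w0
7. not (Dia (q implies not r) or Dia q), w0
8. not Dia (q implies not r), w0
9. not Dia q, w0
10. not q, w0
11. not (q implies not r), w0
12. q, w0
13. r, w0
Accessibility: w0Rw0
Branch closes: q and not q both at w0.
Every branch closes; the branch above is one of them.

No, unsatisfiable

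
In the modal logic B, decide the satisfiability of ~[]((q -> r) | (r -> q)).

1. ~[]((q -> r) | (r -> q)), 0
2. ~((q -> r) | (r -> q)), 1   [~[]-rule on 1: fresh world 1, 0R1]
3. ~(q -> r), 1   [~|-rule on 2]
4. ~(r -> q), 1   [~|-rule on 2]
5. q, 1   [~->-rule on 3]
6. ~r, 1   [~->-rule on 3]
7. r, 1   [~->-rule on 4]
8. ~q, 1   [~->-rule on 4]
Accessibility: 0R0, 0R1, 1R0, 1R1
Branch closes: r and ~r both at 1.
All branches of the tableau close; one closing branch shown above.

No, unsatisfiable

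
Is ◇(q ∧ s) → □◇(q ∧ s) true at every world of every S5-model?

Tableau for the negation ¬(◇(q ∧ s) → □◇(q ∧ s)):
1. ¬(◇(q ∧ s) → □◇(q ∧ s)), 0
2. ◇(q ∧ s), 0   [¬→-rule on 1]
3. ¬□◇(q ∧ s), 0   [¬→-rule on 1]
4. q ∧ s, 1   [◇-rule on 2: fresh world 1, 0R1]
5. q, 1   [∧-rule on 4]
6. s, 1   [∧-rule on 4]
7. ¬◇(q ∧ s), 2   [¬□-rule on 3: fresh world 2, 0R2]
8. ¬(q ∧ s), 0   [¬◇-rule on 7 via 2R0]
9. ¬(q ∧ s), 1   [¬◇-rule on 7 via 2R1]
10. ¬(q ∧ s), 2   [¬◇-rule on 7 via 2R2]
11. ¬s, 0   [¬∧-rule on 8 (branches; this branch)]
12. ¬s, 1   [¬∧-rule on 9 (branches; this branch)]
Accessibility: 0R0, 0R1, 0R2, 1R0, 1R1, 1R2, 2R0, 2R1, 2R2
Branch closes: s and ¬s both at 1.
All branches of the negation close; one closing branch shown above.

Yes, valid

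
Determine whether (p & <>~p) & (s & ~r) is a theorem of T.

No, not valid

Tableau for the negation ~((p & <>~p) & (s & ~r)):
1. ~((p & <>~p) & (s & ~r)), u
2. ~(s & ~r), u
3. r, u
Accessibility: uRu
The negation has an open branch (countermodel exists).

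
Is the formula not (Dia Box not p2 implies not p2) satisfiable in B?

Unsatisfiable (every branch closes)

1. not (Dia Box not p2 implies not p2), u
2. Dia Box not p2, u
3. p2, u
4. Box not p2, v
5. not p2, u
Accessibility: uRu, uRv, vRu, vRv
Branch closes: p2 and not p2 both at u.
Every branch closes; the branch above is one of them.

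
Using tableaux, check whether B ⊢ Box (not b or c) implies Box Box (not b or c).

Not valid

Tableau for the negation not (Box (not b or c) implies Box Box (not b or c)):
1. not (Box (not b or c) implies Box Box (not b or c)), w0
2. Box (not b or c), w0
3. not Box Box (not b or c), w0
4. not b or c, w0
5. c, w0
6. not Box (not b or c), w1
7. not b or c, w1
8. c, w1
9. not (not b or c), w2
10. b, w2
11. not c, w2
Accessibility: w0Rw0, w0Rw1, w1Rw0, w1Rw1, w1Rw2, w2Rw1, w2Rw2
The negation has an open branch (countermodel exists).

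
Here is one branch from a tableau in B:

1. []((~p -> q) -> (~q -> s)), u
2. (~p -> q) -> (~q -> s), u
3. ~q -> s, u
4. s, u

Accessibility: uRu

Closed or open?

No, open

No world carries both an atom and its negation.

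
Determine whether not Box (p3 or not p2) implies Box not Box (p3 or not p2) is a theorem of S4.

Not valid

Tableau for the negation not (not Box (p3 or not p2) implies Box not Box (p3 or not p2)):
1. not (not Box (p3 or not p2) implies Box not Box (p3 or not p2)), w0
2. not Box (p3 or not p2), w0   [neg-implies-rule on 1]
3. not Box not Box (p3 or not p2), w0   [neg-implies-rule on 1]
4. not (p3 or not p2), w1   [neg-Box-rule on 2: fresh world w1, w0Rw1]
5. not p3, w1   [neg-or-rule on 4]
6. p2, w1   [neg-or-rule on 4]
7. Box (p3 or not p2), w2   [neg-Box-rule on 3: fresh world w2, w0Rw2]
8. p3 or not p2, w2   [Box-rule on 7 via w2Rw2]
9. not p2, w2   [or-rule on 8 (branches; this branch)]
Accessibility: w0Rw0, w0Rw1, w0Rw2, w1Rw1, w2Rw2
The negation has an open branch (countermodel exists).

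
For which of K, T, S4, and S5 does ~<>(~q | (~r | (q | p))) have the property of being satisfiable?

K

K-tableau for the formula:
1. ~<>(~q | (~r | (q | p))), 0
Complete open branch: satisfiable in K.
T-tableau for the formula:
1. ~<>(~q | (~r | (q | p))), 0
2. ~(~q | (~r | (q | p))), 0   [~<>-rule on 1 via 0R0]
3. q, 0   [~|-rule on 2]
4. ~(~r | (q | p)), 0   [~|-rule on 2]
5. r, 0   [~|-rule on 4]
6. ~(q | p), 0   [~|-rule on 4]
7. ~q, 0   [~|-rule on 6]
8. ~p, 0   [~|-rule on 6]
Accessibility: 0R0
Branch closes: q and ~q both at 0.
Every branch closes (one shown): unsatisfiable in T, hence also in S4, S5 (every S4/S5-frame is a T-frame).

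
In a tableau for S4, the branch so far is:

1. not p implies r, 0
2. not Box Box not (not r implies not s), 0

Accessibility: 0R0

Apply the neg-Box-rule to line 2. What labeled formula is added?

a fresh world 1 with 0R1, and not Box not (not r implies not s) at 1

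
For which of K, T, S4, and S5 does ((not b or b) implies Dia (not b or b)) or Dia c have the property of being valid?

T, S4, S5

T-tableau for the negation not (((not b or b) implies Dia (not b or b)) or Dia c):
1. not (((not b or b) implies Dia (not b or b)) or Dia c), 0
2. not ((not b or b) implies Dia (not b or b)), 0
3. not Dia c, 0
4. not b or b, 0
5. not Dia (not b or b), 0
6. not c, 0
7. not (not b or b), 0
8. b, 0
9. not b, 0
Accessibility: 0R0
Branch closes: b and not b both at 0.
Every branch closes (one shown): valid in T, hence also in S4, S5 (every theorem of T is a theorem of S4 and S5).
K-tableau for the negation not (((not b or b) implies Dia (not b or b)) or Dia c):
1. not (((not b or b) implies Dia (not b or b)) or Dia c), 0
2. not ((not b or b) implies Dia (not b or b)), 0
3. not Dia c, 0
4. not b or b, 0
5. not Dia (not b or b), 0
6. b, 0
Complete open branch: countermodel on a K-frame, so not valid in K.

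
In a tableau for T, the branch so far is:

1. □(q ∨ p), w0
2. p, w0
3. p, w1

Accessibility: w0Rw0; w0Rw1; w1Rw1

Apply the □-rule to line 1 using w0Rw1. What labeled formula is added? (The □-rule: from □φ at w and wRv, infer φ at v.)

q ∨ p, w1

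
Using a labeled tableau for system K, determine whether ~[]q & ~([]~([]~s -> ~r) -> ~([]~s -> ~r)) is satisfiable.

1. ~[]q & ~([]~([]~s -> ~r) -> ~([]~s -> ~r)), u
2. ~[]q, u
3. ~([]~([]~s -> ~r) -> ~([]~s -> ~r)), u
4. []~([]~s -> ~r), u
5. []~s -> ~r, u
6. ~r, u
7. ~q, v
8. ~([]~s -> ~r), v
9. []~s, v
10. r, v
Accessibility: uRv

Satisfiable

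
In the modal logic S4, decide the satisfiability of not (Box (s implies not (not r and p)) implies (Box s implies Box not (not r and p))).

No, unsatisfiable

1. not (Box (s implies not (not r and p)) implies (Box s implies Box not (not r and p))), 0
2. Box (s implies not (not r and p)), 0   [neg-implies-rule on 1]
3. not (Box s implies Box not (not r and p)), 0   [neg-implies-rule on 1]
4. Box s, 0   [neg-implies-rule on 3]
5. not Box not (not r and p), 0   [neg-implies-rule on 3]
6. s implies not (not r and p), 0   [Box-rule on 2 via 0R0]
7. s, 0   [Box-rule on 4 via 0R0]
8. not (not r and p), 0   [implies-rule on 6 (branches; this branch)]
9. not p, 0   [neg-and-rule on 8 (branches; this branch)]
10. not r and p, 1   [neg-Box-rule on 5: fresh world 1, 0R1]
11. not r, 1   [and-rule on 10]
12. p, 1   [and-rule on 10]
13. s implies not (not r and p), 1   [Box-rule on 2 via 0R1]
14. s, 1   [Box-rule on 4 via 0R1]
15. not (not r and p), 1   [implies-rule on 13 (branches; this branch)]
16. not p, 1   [neg-and-rule on 15 (branches; this branch)]
Accessibility: 0R0, 0R1, 1R1
Branch closes: p and not p both at 1.
Every branch closes; the branch above is one of them.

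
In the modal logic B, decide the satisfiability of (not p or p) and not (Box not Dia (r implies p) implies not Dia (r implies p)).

1. (not p or p) and not (Box not Dia (r implies p) implies not Dia (r implies p)), w0
2. not p or p, w0
3. not (Box not Dia (r implies p) implies not Dia (r implies p)), w0
4. Box not Dia (r implies p), w0
5. Dia (r implies p), w0
6. not Dia (r implies p), w0
7. not (r implies p), w0
8. r, w0
9. not p, w0
10. r implies p, w1
11. not Dia (r implies p), w1
12. not (r implies p), w1
13. r, w1
14. not p, w1
15. p, w1
Accessibility: w0Rw0, w0Rw1, w1Rw0, w1Rw1
Branch closes: p and not p both at w1.
Every branch closes; the branch above is one of them.

Unsatisfiable (every branch closes)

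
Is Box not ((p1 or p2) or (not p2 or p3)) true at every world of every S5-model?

No, not valid

Tableau for the negation not Box not ((p1 or p2) or (not p2 or p3)):
1. not Box not ((p1 or p2) or (not p2 or p3)), u
2. (p1 or p2) or (not p2 or p3), v
3. not p2 or p3, v
4. p3, v
Accessibility: uRu, uRv, vRu, vRv
The negation has an open branch (countermodel exists).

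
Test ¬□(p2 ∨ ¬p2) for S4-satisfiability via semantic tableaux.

1. ¬□(p2 ∨ ¬p2), w0
2. ¬(p2 ∨ ¬p2), w1
3. ¬p2, w1
4. p2, w1
Accessibility: w0Rw0, w0Rw1, w1Rw1
Branch closes: p2 and ¬p2 both at w1.
(One branch shown.) All branches close.

Unsatisfiable (every branch closes)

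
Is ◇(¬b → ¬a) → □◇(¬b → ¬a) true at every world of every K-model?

No, not valid

Tableau for the negation ¬(◇(¬b → ¬a) → □◇(¬b → ¬a)):
1. ¬(◇(¬b → ¬a) → □◇(¬b → ¬a)), u
2. ◇(¬b → ¬a), u
3. ¬□◇(¬b → ¬a), u
4. ¬b → ¬a, v
5. ¬a, v
6. ¬◇(¬b → ¬a), w
Accessibility: uRv, uRw
The negation has an open branch (countermodel exists).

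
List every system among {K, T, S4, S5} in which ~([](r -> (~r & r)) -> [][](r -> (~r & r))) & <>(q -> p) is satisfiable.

K, T

S4-tableau for the formula:
1. ~([](r -> (~r & r)) -> [][](r -> (~r & r))) & <>(q -> p), w0
2. ~([](r -> (~r & r)) -> [][](r -> (~r & r))), w0   [&-rule on 1]
3. <>(q -> p), w0   [&-rule on 1]
4. [](r -> (~r & r)), w0   [~->-rule on 2]
5. ~[][](r -> (~r & r)), w0   [~->-rule on 2]
6. r -> (~r & r), w0   [[]-rule on 4 via w0Rw0]
7. ~r, w0   [->-rule on 6 (branches; this branch)]
8. q -> p, w1   [<>-rule on 3: fresh world w1, w0Rw1]
9. r -> (~r & r), w1   [[]-rule on 4 via w0Rw1]
10. p, w1   [->-rule on 8 (branches; this branch)]
11. ~r, w1   [->-rule on 9 (branches; this branch)]
12. ~[](r -> (~r & r)), w2   [~[]-rule on 5: fresh world w2, w0Rw2]
13. r -> (~r & r), w2   [[]-rule on 4 via w0Rw2]
14. ~r, w2   [->-rule on 13 (branches; this branch)]
15. ~(r -> (~r & r)), w3   [~[]-rule on 12: fresh world w3, w2Rw3]
16. r, w3   [~->-rule on 15]
17. ~(~r & r), w3   [~->-rule on 15]
18. r -> (~r & r), w3   [[]-rule on 4 via w0Rw3]
19. ~r & r, w3   [->-rule on 18 (branches; this branch)]
20. ~r, w3   [&-rule on 19]
Accessibility: w0Rw0, w0Rw1, w0Rw2, w0Rw3, w1Rw1, w2Rw2, w2Rw3, w3Rw3
Branch closes: r and ~r both at w3.
Every branch closes (one shown): unsatisfiable in S4, hence also in S5 (every S5-frame is an S4-frame).
T-tableau for the formula:
1. ~([](r -> (~r & r)) -> [][](r -> (~r & r))) & <>(q -> p), w0
2. ~([](r -> (~r & r)) -> [][](r -> (~r & r))), w0   [&-rule on 1]
3. <>(q -> p), w0   [&-rule on 1]
4. [](r -> (~r & r)), w0   [~->-rule on 2]
5. ~[][](r -> (~r & r)), w0   [~->-rule on 2]
6. r -> (~r & r), w0   [[]-rule on 4 via w0Rw0]
7. ~r, w0   [->-rule on 6 (branches; this branch)]
8. q -> p, w1   [<>-rule on 3: fresh world w1, w0Rw1]
9. r -> (~r & r), w1   [[]-rule on 4 via w0Rw1]
10. p, w1   [->-rule on 8 (branches; this branch)]
11. ~r, w1   [->-rule on 9 (branches; this branch)]
12. ~[](r -> (~r & r)), w2   [~[]-rule on 5: fresh world w2, w0Rw2]
13. r -> (~r & r), w2   [[]-rule on 4 via w0Rw2]
14. ~r, w2   [->-rule on 13 (branches; this branch)]
15. ~(r -> (~r & r)), w3   [~[]-rule on 12: fresh world w3, w2Rw3]
16. r, w3   [~->-rule on 15]
17. ~(~r & r), w3   [~->-rule on 15]
Accessibility: w0Rw0, w0Rw1, w0Rw2, w1Rw1, w2Rw2, w2Rw3, w3Rw3
Complete open branch: satisfiable in T, hence also in K (this T-model is also a K-model).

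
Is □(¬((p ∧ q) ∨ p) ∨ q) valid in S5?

Tableau for the negation ¬□(¬((p ∧ q) ∨ p) ∨ q):
1. ¬□(¬((p ∧ q) ∨ p) ∨ q), 0
2. ¬(¬((p ∧ q) ∨ p) ∨ q), 1   [¬□-rule on 1: fresh world 1, 0R1]
3. (p ∧ q) ∨ p, 1   [¬∨-rule on 2]
4. ¬q, 1   [¬∨-rule on 2]
5. p, 1   [∨-rule on 3 (branches; this branch)]
Accessibility: 0R0, 0R1, 1R0, 1R1
The negation has an open branch (countermodel exists).

No, not valid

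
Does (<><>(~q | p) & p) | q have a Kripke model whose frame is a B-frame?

1. (<><>(~q | p) & p) | q, u
2. q, u   [|-rule on 1 (branches; this branch)]
Accessibility: uRu

Satisfiable (open branch found)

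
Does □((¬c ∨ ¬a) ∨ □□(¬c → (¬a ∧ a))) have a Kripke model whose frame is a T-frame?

1. □((¬c ∨ ¬a) ∨ □□(¬c → (¬a ∧ a))), u
2. (¬c ∨ ¬a) ∨ □□(¬c → (¬a ∧ a)), u
3. □□(¬c → (¬a ∧ a)), u
4. □(¬c → (¬a ∧ a)), u
5. ¬c → (¬a ∧ a), u
6. c, u
Accessibility: uRu

Satisfiable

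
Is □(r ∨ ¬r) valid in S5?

Tableau for the negation ¬□(r ∨ ¬r):
1. ¬□(r ∨ ¬r), 0
2. ¬(r ∨ ¬r), 1
3. ¬r, 1
4. r, 1
Accessibility: 0R0, 0R1, 1R0, 1R1
Branch closes: r and ¬r both at 1.
All branches of the negation close; one closing branch shown above.

Valid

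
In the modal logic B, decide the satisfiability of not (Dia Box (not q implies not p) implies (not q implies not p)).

No, unsatisfiable

1. not (Dia Box (not q implies not p) implies (not q implies not p)), w0
2. Dia Box (not q implies not p), w0
3. not (not q implies not p), w0
4. not q, w0
5. p, w0
6. Box (not q implies not p), w1
7. not q implies not p, w0
8. not q implies not p, w1
9. not p, w0
Accessibility: w0Rw0, w0Rw1, w1Rw0, w1Rw1
Branch closes: p and not p both at w0.
Every branch closes; the branch above is one of them.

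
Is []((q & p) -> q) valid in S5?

Tableau for the negation ~[]((q & p) -> q):
1. ~[]((q & p) -> q), 0
2. ~((q & p) -> q), 1
3. q & p, 1
4. ~q, 1
5. q, 1
6. p, 1
Accessibility: 0R0, 0R1, 1R0, 1R1
Branch closes: q and ~q both at 1.
All branches of the negation close; one closing branch shown above.

Valid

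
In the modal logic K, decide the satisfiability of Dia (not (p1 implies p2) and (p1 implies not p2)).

Satisfiable

1. Dia (not (p1 implies p2) and (p1 implies not p2)), w0
2. not (p1 implies p2) and (p1 implies not p2), w1
3. not (p1 implies p2), w1
4. p1 implies not p2, w1
5. p1, w1
6. not p2, w1
Accessibility: w0Rw1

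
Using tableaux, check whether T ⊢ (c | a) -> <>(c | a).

Tableau for the negation ~((c | a) -> <>(c | a)):
1. ~((c | a) -> <>(c | a)), u
2. c | a, u   [~->-rule on 1]
3. ~<>(c | a), u   [~->-rule on 1]
4. ~(c | a), u   [~<>-rule on 3 via uRu]
5. ~c, u   [~|-rule on 4]
6. ~a, u   [~|-rule on 4]
7. a, u   [|-rule on 2 (branches; this branch)]
Accessibility: uRu
Branch closes: a and ~a both at u.
All branches of the negation close; one closing branch shown above.

Valid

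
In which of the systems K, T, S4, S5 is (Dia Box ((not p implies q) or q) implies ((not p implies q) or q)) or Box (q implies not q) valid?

S4-tableau for the negation not ((Dia Box ((not p implies q) or q) implies ((not p implies q) or q)) or Box (q implies not q)):
1. not ((Dia Box ((not p implies q) or q) implies ((not p implies q) or q)) or Box (q implies not q)), w0
2. not (Dia Box ((not p implies q) or q) implies ((not p implies q) or q)), w0   [neg-or-rule on 1]
3. not Box (q implies not q), w0   [neg-or-rule on 1]
4. Dia Box ((not p implies q) or q), w0   [neg-implies-rule on 2]
5. not ((not p implies q) or q), w0   [neg-implies-rule on 2]
6. not (not p implies q), w0   [neg-or-rule on 5]
7. not q, w0   [neg-or-rule on 5]
8. not p, w0   [neg-implies-rule on 6]
9. not (q implies not q), w1   [neg-Box-rule on 3: fresh world w1, w0Rw1]
10. q, w1   [neg-implies-rule on 9]
11. Box ((not p implies q) or q), w2   [Dia-rule on 4: fresh world w2, w0Rw2]
12. (not p implies q) or q, w2   [Box-rule on 11 via w2Rw2]
13. q, w2   [or-rule on 12 (branches; this branch)]
Accessibility: w0Rw0, w0Rw1, w0Rw2, w1Rw1, w2Rw2
Complete open branch: countermodel on an S4-frame, so not valid in S4, nor in K, T (the same frame is also a K-frame and a T-frame).
S5-tableau for the negation not ((Dia Box ((not p implies q) or q) implies ((not p implies q) or q)) or Box (q implies not q)):
1. not ((Dia Box ((not p implies q) or q) implies ((not p implies q) or q)) or Box (q implies not q)), w0
2. not (Dia Box ((not p implies q) or q) implies ((not p implies q) or q)), w0   [neg-or-rule on 1]
3. not Box (q implies not q), w0   [neg-or-rule on 1]
4. Dia Box ((not p implies q) or q), w0   [neg-implies-rule on 2]
5. not ((not p implies q) or q), w0   [neg-implies-rule on 2]
6. not (not p implies q), w0   [neg-or-rule on 5]
7. not q, w0   [neg-or-rule on 5]
8. not p, w0   [neg-implies-rule on 6]
9. not (q implies not q), w1   [neg-Box-rule on 3: fresh world w1, w0Rw1]
10. q, w1   [neg-implies-rule on 9]
11. Box ((not p implies q) or q), w2   [Dia-rule on 4: fresh world w2, w0Rw2]
12. (not p implies q) or q, w0   [Box-rule on 11 via w2Rw0]
13. (not p implies q) or q, w1   [Box-rule on 11 via w2Rw1]
14. (not p implies q) or q, w2   [Box-rule on 11 via w2Rw2]
15. not p implies q, w0   [or-rule on 12 (branches; this branch)]
16. q, w2   [or-rule on 14 (branches; this branch)]
17. q, w0   [implies-rule on 15 (branches; this branch)]
Accessibility: w0Rw0, w0Rw1, w0Rw2, w1Rw0, w1Rw1, w1Rw2, w2Rw0, w2Rw1, w2Rw2
Branch closes: q and not q both at w0.
Every branch closes (one shown): valid in S5.

S5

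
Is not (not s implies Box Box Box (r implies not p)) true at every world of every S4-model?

Tableau for the negation not s implies Box Box Box (r implies not p):
1. not s implies Box Box Box (r implies not p), 0
2. Box Box Box (r implies not p), 0
3. Box Box (r implies not p), 0
4. Box (r implies not p), 0
5. r implies not p, 0
6. not p, 0
Accessibility: 0R0
The negation has an open branch (countermodel exists).

No, not valid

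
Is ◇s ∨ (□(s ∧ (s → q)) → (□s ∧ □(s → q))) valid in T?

Yes, valid

Tableau for the negation ¬(◇s ∨ (□(s ∧ (s → q)) → (□s ∧ □(s → q)))):
1. ¬(◇s ∨ (□(s ∧ (s → q)) → (□s ∧ □(s → q)))), w0
2. ¬◇s, w0
3. ¬(□(s ∧ (s → q)) → (□s ∧ □(s → q))), w0
4. □(s ∧ (s → q)), w0
5. ¬(□s ∧ □(s → q)), w0
6. ¬s, w0
7. s ∧ (s → q), w0
8. s, w0
9. s → q, w0
Accessibility: w0Rw0
Branch closes: s and ¬s both at w0.
All branches of the negation close; one closing branch shown above.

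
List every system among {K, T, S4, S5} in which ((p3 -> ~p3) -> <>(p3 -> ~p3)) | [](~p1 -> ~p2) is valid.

T-tableau for the negation ~(((p3 -> ~p3) -> <>(p3 -> ~p3)) | [](~p1 -> ~p2)):
1. ~(((p3 -> ~p3) -> <>(p3 -> ~p3)) | [](~p1 -> ~p2)), u
2. ~((p3 -> ~p3) -> <>(p3 -> ~p3)), u
3. ~[](~p1 -> ~p2), u
4. p3 -> ~p3, u
5. ~<>(p3 -> ~p3), u
6. ~(p3 -> ~p3), u
7. p3, u
8. ~p3, u
Accessibility: uRu
Branch closes: p3 and ~p3 both at u.
Every branch closes (one shown): valid in T, hence also in S4, S5 (every theorem of T is a theorem of S4 and S5).
K-tableau for the negation ~(((p3 -> ~p3) -> <>(p3 -> ~p3)) | [](~p1 -> ~p2)):
1. ~(((p3 -> ~p3) -> <>(p3 -> ~p3)) | [](~p1 -> ~p2)), u
2. ~((p3 -> ~p3) -> <>(p3 -> ~p3)), u
3. ~[](~p1 -> ~p2), u
4. p3 -> ~p3, u
5. ~<>(p3 -> ~p3), u
6. ~p3, u
7. ~(~p1 -> ~p2), v
8. ~p1, v
9. p2, v
10. ~(p3 -> ~p3), v
11. p3, v
Accessibility: uRv
Complete open branch: countermodel on a K-frame, so not valid in K.

T, S4, S5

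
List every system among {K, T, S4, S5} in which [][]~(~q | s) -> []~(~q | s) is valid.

T, S4, S5

T-tableau for the negation ~([][]~(~q | s) -> []~(~q | s)):
1. ~([][]~(~q | s) -> []~(~q | s)), w0
2. [][]~(~q | s), w0   [~->-rule on 1]
3. ~[]~(~q | s), w0   [~->-rule on 1]
4. []~(~q | s), w0   [[]-rule on 2 via w0Rw0]
5. ~(~q | s), w0   [[]-rule on 4 via w0Rw0]
6. q, w0   [~|-rule on 5]
7. ~s, w0   [~|-rule on 5]
8. ~q | s, w1   [~[]-rule on 3: fresh world w1, w0Rw1]
9. []~(~q | s), w1   [[]-rule on 2 via w0Rw1]
10. ~(~q | s), w1   [[]-rule on 4 via w0Rw1]
11. q, w1   [~|-rule on 10]
12. ~s, w1   [~|-rule on 10]
13. s, w1   [|-rule on 8 (branches; this branch)]
Accessibility: w0Rw0, w0Rw1, w1Rw1
Branch closes: s and ~s both at w1.
Every branch closes (one shown): valid in T, hence also in S4, S5 (every theorem of T is a theorem of S4 and S5).
K-tableau for the negation ~([][]~(~q | s) -> []~(~q | s)):
1. ~([][]~(~q | s) -> []~(~q | s)), w0
2. [][]~(~q | s), w0   [~->-rule on 1]
3. ~[]~(~q | s), w0   [~->-rule on 1]
4. ~q | s, w1   [~[]-rule on 3: fresh world w1, w0Rw1]
5. []~(~q | s), w1   [[]-rule on 2 via w0Rw1]
6. s, w1   [|-rule on 4 (branches; this branch)]
Accessibility: w0Rw1
Complete open branch: countermodel on a K-frame, so not valid in K.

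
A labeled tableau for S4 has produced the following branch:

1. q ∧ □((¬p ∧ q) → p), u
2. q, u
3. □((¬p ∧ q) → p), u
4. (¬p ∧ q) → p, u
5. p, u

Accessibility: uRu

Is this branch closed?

No world carries both an atom and its negation.

No, open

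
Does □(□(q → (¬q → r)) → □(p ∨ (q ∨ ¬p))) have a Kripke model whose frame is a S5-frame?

1. □(□(q → (¬q → r)) → □(p ∨ (q ∨ ¬p))), 0
2. □(q → (¬q → r)) → □(p ∨ (q ∨ ¬p)), 0
3. □(p ∨ (q ∨ ¬p)), 0
4. p ∨ (q ∨ ¬p), 0
5. q ∨ ¬p, 0
6. ¬p, 0
Accessibility: 0R0

Yes, satisfiable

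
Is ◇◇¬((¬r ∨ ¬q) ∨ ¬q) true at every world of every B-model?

Tableau for the negation ¬◇◇¬((¬r ∨ ¬q) ∨ ¬q):
1. ¬◇◇¬((¬r ∨ ¬q) ∨ ¬q), w0
2. ¬◇¬((¬r ∨ ¬q) ∨ ¬q), w0   [¬◇-rule on 1 via w0Rw0]
3. (¬r ∨ ¬q) ∨ ¬q, w0   [¬◇-rule on 2 via w0Rw0]
4. ¬q, w0   [∨-rule on 3 (branches; this branch)]
Accessibility: w0Rw0
The negation has an open branch (countermodel exists).

No, not valid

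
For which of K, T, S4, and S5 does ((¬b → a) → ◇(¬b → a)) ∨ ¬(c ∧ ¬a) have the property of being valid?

K-tableau for the negation ¬(((¬b → a) → ◇(¬b → a)) ∨ ¬(c ∧ ¬a)):
1. ¬(((¬b → a) → ◇(¬b → a)) ∨ ¬(c ∧ ¬a)), u
2. ¬((¬b → a) → ◇(¬b → a)), u   [¬∨-rule on 1]
3. c ∧ ¬a, u   [¬∨-rule on 1]
4. ¬b → a, u   [¬→-rule on 2]
5. ¬◇(¬b → a), u   [¬→-rule on 2]
6. c, u   [∧-rule on 3]
7. ¬a, u   [∧-rule on 3]
8. b, u   [→-rule on 4 (branches; this branch)]
Complete open branch: countermodel on a K-frame, so not valid in K.
T-tableau for the negation ¬(((¬b → a) → ◇(¬b → a)) ∨ ¬(c ∧ ¬a)):
1. ¬(((¬b → a) → ◇(¬b → a)) ∨ ¬(c ∧ ¬a)), u
2. ¬((¬b → a) → ◇(¬b → a)), u   [¬∨-rule on 1]
3. c ∧ ¬a, u   [¬∨-rule on 1]
4. ¬b → a, u   [¬→-rule on 2]
5. ¬◇(¬b → a), u   [¬→-rule on 2]
6. c, u   [∧-rule on 3]
7. ¬a, u   [∧-rule on 3]
8. ¬(¬b → a), u   [¬◇-rule on 5 via uRu]
9. ¬b, u   [¬→-rule on 8]
10. a, u   [→-rule on 4 (branches; this branch)]
Accessibility: uRu
Branch closes: a and ¬a both at u.
Every branch closes (one shown): valid in T, hence also in S4, S5 (every theorem of T is a theorem of S4 and S5).

T, S4, S5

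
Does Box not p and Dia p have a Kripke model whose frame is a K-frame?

1. Box not p and Dia p, 0
2. Box not p, 0
3. Dia p, 0
4. p, 1
5. not p, 1
Accessibility: 0R1
Branch closes: p and not p both at 1.
(One branch shown.) All branches close.

No, unsatisfiable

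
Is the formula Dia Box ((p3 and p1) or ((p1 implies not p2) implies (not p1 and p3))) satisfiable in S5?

Yes, satisfiable

1. Dia Box ((p3 and p1) or ((p1 implies not p2) implies (not p1 and p3))), w0
2. Box ((p3 and p1) or ((p1 implies not p2) implies (not p1 and p3))), w1   [Dia-rule on 1: fresh world w1, w0Rw1]
3. (p3 and p1) or ((p1 implies not p2) implies (not p1 and p3)), w0   [Box-rule on 2 via w1Rw0]
4. (p3 and p1) or ((p1 implies not p2) implies (not p1 and p3)), w1   [Box-rule on 2 via w1Rw1]
5. (p1 implies not p2) implies (not p1 and p3), w0   [or-rule on 3 (branches; this branch)]
6. (p1 implies not p2) implies (not p1 and p3), w1   [or-rule on 4 (branches; this branch)]
7. not p1 and p3, w0   [implies-rule on 5 (branches; this branch)]
8. not p1, w0   [and-rule on 7]
9. p3, w0   [and-rule on 7]
10. not p1 and p3, w1   [implies-rule on 6 (branches; this branch)]
11. not p1, w1   [and-rule on 10]
12. p3, w1   [and-rule on 10]
Accessibility: w0Rw0, w0Rw1, w1Rw0, w1Rw1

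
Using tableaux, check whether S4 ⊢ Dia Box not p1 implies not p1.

Tableau for the negation not (Dia Box not p1 implies not p1):
1. not (Dia Box not p1 implies not p1), u
2. Dia Box not p1, u
3. p1, u
4. Box not p1, v
5. not p1, v
Accessibility: uRu, uRv, vRv
The negation has an open branch (countermodel exists).

Not valid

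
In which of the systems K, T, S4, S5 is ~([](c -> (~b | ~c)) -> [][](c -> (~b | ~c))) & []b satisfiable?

S4-tableau for the formula:
1. ~([](c -> (~b | ~c)) -> [][](c -> (~b | ~c))) & []b, 0
2. ~([](c -> (~b | ~c)) -> [][](c -> (~b | ~c))), 0
3. []b, 0
4. [](c -> (~b | ~c)), 0
5. ~[][](c -> (~b | ~c)), 0
6. b, 0
7. c -> (~b | ~c), 0
8. ~b | ~c, 0
9. ~c, 0
10. ~[](c -> (~b | ~c)), 1
11. b, 1
12. c -> (~b | ~c), 1
13. ~b | ~c, 1
14. ~c, 1
15. ~(c -> (~b | ~c)), 2
16. c, 2
17. ~(~b | ~c), 2
18. b, 2
19. c -> (~b | ~c), 2
20. ~b | ~c, 2
21. ~c, 2
Accessibility: 0R0, 0R1, 0R2, 1R1, 1R2, 2R2
Branch closes: c and ~c both at 2.
Every branch closes (one shown): unsatisfiable in S4, hence also in S5 (every S5-frame is an S4-frame).
T-tableau for the formula:
1. ~([](c -> (~b | ~c)) -> [][](c -> (~b | ~c))) & []b, 0
2. ~([](c -> (~b | ~c)) -> [][](c -> (~b | ~c))), 0
3. []b, 0
4. [](c -> (~b | ~c)), 0
5. ~[][](c -> (~b | ~c)), 0
6. b, 0
7. c -> (~b | ~c), 0
8. ~b | ~c, 0
9. ~c, 0
10. ~[](c -> (~b | ~c)), 1
11. b, 1
12. c -> (~b | ~c), 1
13. ~b | ~c, 1
14. ~c, 1
15. ~(c -> (~b | ~c)), 2
16. c, 2
17. ~(~b | ~c), 2
18. b, 2
Accessibility: 0R0, 0R1, 1R1, 1R2, 2R2
Complete open branch: satisfiable in T, hence also in K (this T-model is also a K-model).

K, T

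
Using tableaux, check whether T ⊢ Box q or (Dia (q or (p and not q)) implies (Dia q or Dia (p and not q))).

Tableau for the negation not (Box q or (Dia (q or (p and not q)) implies (Dia q or Dia (p and not q)))):
1. not (Box q or (Dia (q or (p and not q)) implies (Dia q or Dia (p and not q)))), u
2. not Box q, u
3. not (Dia (q or (p and not q)) implies (Dia q or Dia (p and not q))), u
4. Dia (q or (p and not q)), u
5. not (Dia q or Dia (p and not q)), u
6. not Dia q, u
7. not Dia (p and not q), u
8. not q, u
9. not (p and not q), u
10. not p, u
11. not q, v
12. not (p and not q), v
13. not p, v
14. q or (p and not q), w
15. not q, w
16. not (p and not q), w
17. p and not q, w
18. p, w
19. q, w
Accessibility: uRu, uRv, uRw, vRv, wRw
Branch closes: q and not q both at w.
All branches of the negation close; one closing branch shown above.

Valid in T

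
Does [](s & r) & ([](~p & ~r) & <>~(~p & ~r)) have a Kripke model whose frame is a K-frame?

1. [](s & r) & ([](~p & ~r) & <>~(~p & ~r)), 0
2. [](s & r), 0
3. [](~p & ~r) & <>~(~p & ~r), 0
4. [](~p & ~r), 0
5. <>~(~p & ~r), 0
6. ~(~p & ~r), 1
7. s & r, 1
8. s, 1
9. r, 1
10. ~p & ~r, 1
11. ~p, 1
12. ~r, 1
Accessibility: 0R1
Branch closes: r and ~r both at 1.
All branches of the tableau close; one closing branch shown above.

Unsatisfiable (every branch closes)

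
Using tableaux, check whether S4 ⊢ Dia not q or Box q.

Valid in S4

Tableau for the negation not (Dia not q or Box q):
1. not (Dia not q or Box q), u
2. not Dia not q, u
3. not Box q, u
4. q, u
5. not q, v
6. q, v
Accessibility: uRu, uRv, vRv
Branch closes: q and not q both at v.
Every branch of the negation's tableau closes; the branch above is one of them.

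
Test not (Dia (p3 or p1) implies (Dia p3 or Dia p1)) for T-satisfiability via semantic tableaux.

1. not (Dia (p3 or p1) implies (Dia p3 or Dia p1)), u
2. Dia (p3 or p1), u   [neg-implies-rule on 1]
3. not (Dia p3 or Dia p1), u   [neg-implies-rule on 1]
4. not Dia p3, u   [neg-or-rule on 3]
5. not Dia p1, u   [neg-or-rule on 3]
6. not p3, u   [neg-Dia-rule on 4 via uRu]
7. not p1, u   [neg-Dia-rule on 5 via uRu]
8. p3 or p1, v   [Dia-rule on 2: fresh world v, uRv]
9. not p3, v   [neg-Dia-rule on 4 via uRv]
10. not p1, v   [neg-Dia-rule on 5 via uRv]
11. p1, v   [or-rule on 8 (branches; this branch)]
Accessibility: uRu, uRv, vRv
Branch closes: p1 and not p1 both at v.
All branches of the tableau close; one closing branch shown above.

Unsatisfiable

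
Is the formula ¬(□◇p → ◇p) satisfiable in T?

No, unsatisfiable

1. ¬(□◇p → ◇p), u
2. □◇p, u
3. ¬◇p, u
4. ◇p, u
5. ¬p, u
6. p, v
7. ◇p, v
8. ¬p, v
Accessibility: uRu, uRv, vRv
Branch closes: p and ¬p both at v.
(One branch shown.) All branches close.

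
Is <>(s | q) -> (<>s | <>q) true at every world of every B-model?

Valid in B

Tableau for the negation ~(<>(s | q) -> (<>s | <>q)):
1. ~(<>(s | q) -> (<>s | <>q)), w0
2. <>(s | q), w0
3. ~(<>s | <>q), w0
4. ~<>s, w0
5. ~<>q, w0
6. ~s, w0
7. ~q, w0
8. s | q, w1
9. ~s, w1
10. ~q, w1
11. q, w1
Accessibility: w0Rw0, w0Rw1, w1Rw0, w1Rw1
Branch closes: q and ~q both at w1.
Every branch of the negation's tableau closes; the branch above is one of them.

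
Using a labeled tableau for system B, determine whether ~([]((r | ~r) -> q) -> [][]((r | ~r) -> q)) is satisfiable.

Yes, satisfiable

1. ~([]((r | ~r) -> q) -> [][]((r | ~r) -> q)), u
2. []((r | ~r) -> q), u   [~->-rule on 1]
3. ~[][]((r | ~r) -> q), u   [~->-rule on 1]
4. (r | ~r) -> q, u   [[]-rule on 2 via uRu]
5. q, u   [->-rule on 4 (branches; this branch)]
6. ~[]((r | ~r) -> q), v   [~[]-rule on 3: fresh world v, uRv]
7. (r | ~r) -> q, v   [[]-rule on 2 via uRv]
8. q, v   [->-rule on 7 (branches; this branch)]
9. ~((r | ~r) -> q), w   [~[]-rule on 6: fresh world w, vRw]
10. r | ~r, w   [~->-rule on 9]
11. ~q, w   [~->-rule on 9]
12. ~r, w   [|-rule on 10 (branches; this branch)]
Accessibility: uRu, uRv, vRu, vRv, vRw, wRv, wRw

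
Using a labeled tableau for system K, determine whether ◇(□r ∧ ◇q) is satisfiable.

Yes, satisfiable

1. ◇(□r ∧ ◇q), u
2. □r ∧ ◇q, v
3. □r, v
4. ◇q, v
5. q, w
6. r, w
Accessibility: uRv, vRw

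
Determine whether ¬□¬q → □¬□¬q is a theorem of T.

Tableau for the negation ¬(¬□¬q → □¬□¬q):
1. ¬(¬□¬q → □¬□¬q), u
2. ¬□¬q, u
3. ¬□¬□¬q, u
4. q, v
5. □¬q, w
6. ¬q, w
Accessibility: uRu, uRv, uRw, vRv, wRw
The negation has an open branch (countermodel exists).

Invalid (countermodel exists)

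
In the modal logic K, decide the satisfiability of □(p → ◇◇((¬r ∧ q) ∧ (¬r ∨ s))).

Satisfiable

1. □(p → ◇◇((¬r ∧ q) ∧ (¬r ∨ s))), u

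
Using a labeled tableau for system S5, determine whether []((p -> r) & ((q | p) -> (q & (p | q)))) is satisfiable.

1. []((p -> r) & ((q | p) -> (q & (p | q)))), u
2. (p -> r) & ((q | p) -> (q & (p | q))), u   [[]-rule on 1 via uRu]
3. p -> r, u   [&-rule on 2]
4. (q | p) -> (q & (p | q)), u   [&-rule on 2]
5. r, u   [->-rule on 3 (branches; this branch)]
6. q & (p | q), u   [->-rule on 4 (branches; this branch)]
7. q, u   [&-rule on 6]
8. p | q, u   [&-rule on 6]
Accessibility: uRu

Yes, satisfiable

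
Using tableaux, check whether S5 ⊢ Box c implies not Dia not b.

No, not valid

Tableau for the negation not (Box c implies not Dia not b):
1. not (Box c implies not Dia not b), 0
2. Box c, 0
3. Dia not b, 0
4. c, 0
5. not b, 1
6. c, 1
Accessibility: 0R0, 0R1, 1R0, 1R1
The negation has an open branch (countermodel exists).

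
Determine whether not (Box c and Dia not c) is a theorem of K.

Tableau for the negation Box c and Dia not c:
1. Box c and Dia not c, 0
2. Box c, 0
3. Dia not c, 0
4. not c, 1
5. c, 1
Accessibility: 0R1
Branch closes: c and not c both at 1.
All branches of the negation close; one closing branch shown above.

Yes, valid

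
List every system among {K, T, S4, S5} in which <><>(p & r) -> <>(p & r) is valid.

S4, S5

T-tableau for the negation ~(<><>(p & r) -> <>(p & r)):
1. ~(<><>(p & r) -> <>(p & r)), u
2. <><>(p & r), u
3. ~<>(p & r), u
4. ~(p & r), u
5. ~r, u
6. <>(p & r), v
7. ~(p & r), v
8. ~r, v
9. p & r, w
10. p, w
11. r, w
Accessibility: uRu, uRv, vRv, vRw, wRw
Complete open branch: countermodel on a T-frame, so not valid in T, nor in K (the same frame is also a K-frame).
S4-tableau for the negation ~(<><>(p & r) -> <>(p & r)):
1. ~(<><>(p & r) -> <>(p & r)), u
2. <><>(p & r), u
3. ~<>(p & r), u
4. ~(p & r), u
5. ~r, u
6. <>(p & r), v
7. ~(p & r), v
8. ~r, v
9. p & r, w
10. p, w
11. r, w
12. ~(p & r), w
13. ~r, w
Accessibility: uRu, uRv, uRw, vRv, vRw, wRw
Branch closes: r and ~r both at w.
Every branch closes (one shown): valid in S4, hence also in S5 (every theorem of S4 is a theorem of S5).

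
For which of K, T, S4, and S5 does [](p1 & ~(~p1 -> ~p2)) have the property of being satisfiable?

K-tableau for the formula:
1. [](p1 & ~(~p1 -> ~p2)), u
Complete open branch: satisfiable in K.
T-tableau for the formula:
1. [](p1 & ~(~p1 -> ~p2)), u
2. p1 & ~(~p1 -> ~p2), u   [[]-rule on 1 via uRu]
3. p1, u   [&-rule on 2]
4. ~(~p1 -> ~p2), u   [&-rule on 2]
5. ~p1, u   [~->-rule on 4]
6. p2, u   [~->-rule on 4]
Accessibility: uRu
Branch closes: p1 and ~p1 both at u.
Every branch closes (one shown): unsatisfiable in T, hence also in S4, S5 (every S4/S5-frame is a T-frame).

K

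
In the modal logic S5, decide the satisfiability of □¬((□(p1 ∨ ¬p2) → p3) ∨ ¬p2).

Satisfiable

1. □¬((□(p1 ∨ ¬p2) → p3) ∨ ¬p2), u
2. ¬((□(p1 ∨ ¬p2) → p3) ∨ ¬p2), u
3. ¬(□(p1 ∨ ¬p2) → p3), u
4. p2, u
5. □(p1 ∨ ¬p2), u
6. ¬p3, u
7. p1 ∨ ¬p2, u
8. p1, u
Accessibility: uRu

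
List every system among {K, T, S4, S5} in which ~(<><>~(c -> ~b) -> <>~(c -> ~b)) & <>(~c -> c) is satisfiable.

T-tableau for the formula:
1. ~(<><>~(c -> ~b) -> <>~(c -> ~b)) & <>(~c -> c), 0
2. ~(<><>~(c -> ~b) -> <>~(c -> ~b)), 0   [&-rule on 1]
3. <>(~c -> c), 0   [&-rule on 1]
4. <><>~(c -> ~b), 0   [~->-rule on 2]
5. ~<>~(c -> ~b), 0   [~->-rule on 2]
6. c -> ~b, 0   [~<>-rule on 5 via 0R0]
7. ~b, 0   [->-rule on 6 (branches; this branch)]
8. ~c -> c, 1   [<>-rule on 3: fresh world 1, 0R1]
9. c -> ~b, 1   [~<>-rule on 5 via 0R1]
10. c, 1   [->-rule on 8 (branches; this branch)]
11. ~b, 1   [->-rule on 9 (branches; this branch)]
12. <>~(c -> ~b), 2   [<>-rule on 4: fresh world 2, 0R2]
13. c -> ~b, 2   [~<>-rule on 5 via 0R2]
14. ~b, 2   [->-rule on 13 (branches; this branch)]
15. ~(c -> ~b), 3   [<>-rule on 12: fresh world 3, 2R3]
16. c, 3   [~->-rule on 15]
17. b, 3   [~->-rule on 15]
Accessibility: 0R0, 0R1, 0R2, 1R1, 2R2, 2R3, 3R3
Complete open branch: satisfiable in T, hence also in K (this T-model is also a K-model).
S4-tableau for the formula:
1. ~(<><>~(c -> ~b) -> <>~(c -> ~b)) & <>(~c -> c), 0
2. ~(<><>~(c -> ~b) -> <>~(c -> ~b)), 0   [&-rule on 1]
3. <>(~c -> c), 0   [&-rule on 1]
4. <><>~(c -> ~b), 0   [~->-rule on 2]
5. ~<>~(c -> ~b), 0   [~->-rule on 2]
6. c -> ~b, 0   [~<>-rule on 5 via 0R0]
7. ~b, 0   [->-rule on 6 (branches; this branch)]
8. ~c -> c, 1   [<>-rule on 3: fresh world 1, 0R1]
9. c -> ~b, 1   [~<>-rule on 5 via 0R1]
10. c, 1   [->-rule on 8 (branches; this branch)]
11. ~b, 1   [->-rule on 9 (branches; this branch)]
12. <>~(c -> ~b), 2   [<>-rule on 4: fresh world 2, 0R2]
13. c -> ~b, 2   [~<>-rule on 5 via 0R2]
14. ~b, 2   [->-rule on 13 (branches; this branch)]
15. ~(c -> ~b), 3   [<>-rule on 12: fresh world 3, 2R3]
16. c, 3   [~->-rule on 15]
17. b, 3   [~->-rule on 15]
18. c -> ~b, 3   [~<>-rule on 5 via 0R3]
19. ~b, 3   [->-rule on 18 (branches; this branch)]
Accessibility: 0R0, 0R1, 0R2, 0R3, 1R1, 2R2, 2R3, 3R3
Branch closes: b and ~b both at 3.
Every branch closes (one shown): unsatisfiable in S4, hence also in S5 (every S5-frame is an S4-frame).

K, T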